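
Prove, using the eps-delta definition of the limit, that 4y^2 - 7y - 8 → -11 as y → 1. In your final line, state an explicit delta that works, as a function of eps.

Let eps > 0. We want delta > 0 such that 0 < |y − 1| < delta implies |(4y^2 - 7y - 8) + 11| < eps.
(4y^2 - 7y - 8) + 11 = 4y^2 - 7y + 3 = (y − 1)(4y - 3).
So |(4y^2 - 7y - 8) + 11| = |y − 1|·|4y - 3|.
Require delta ≤ 2. Then |y − 1| < 2 gives |y| < 3, and by the triangle inequality |4y - 3| ≤ 4·3 + 3 = 15.
Hence |(4y^2 - 7y - 8) + 11| ≤ 15|y − 1| < eps provided |y − 1| < eps/15.
Choosing delta = min(2, eps/15) ensures both conditions, hence |(4y^2 - 7y - 8) + 11| < eps.

delta = min(2, eps/15)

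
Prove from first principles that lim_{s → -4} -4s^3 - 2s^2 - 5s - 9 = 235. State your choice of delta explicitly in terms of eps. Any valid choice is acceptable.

Suppose eps > 0. We want delta > 0 such that 0 < |s + 4| < delta implies |(-4s^3 - 2s^2 - 5s - 9) − 235| < eps.
(-4s^3 - 2s^2 - 5s - 9) − 235 = -4s^3 - 2s^2 - 5s - 244 = (s + 4)(-4s^2 + 14s - 61).
So |(-4s^3 - 2s^2 - 5s - 9) − 235| = |s + 4|·|-4s^2 + 14s - 61|.
Require delta ≤ 1. Then |s + 4| < 1 gives |s| < 5, and by the triangle inequality |-4s^2 + 14s - 61| ≤ 4·5^2 + 14·5 + 61 = 231.
Hence |(-4s^3 - 2s^2 - 5s - 9) − 235| ≤ 231|s + 4| < eps provided |s + 4| < eps/231.
Choosing delta = min(1, eps/231) ensures both conditions, hence |(-4s^3 - 2s^2 - 5s - 9) − 235| < eps.

delta = min(1, eps/231)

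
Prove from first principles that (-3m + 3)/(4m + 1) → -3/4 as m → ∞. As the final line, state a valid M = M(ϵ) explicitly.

Let ϵ > 0 be given. For m ≥ 1, |(-3m + 3)/(4m + 1) + 3/4| = |15|/(4(4m + 1)) = 15/(4(4m + 1)).
Since 4m + 1 ≥ 4m for m ≥ 1, this is ≤ 15/(4·4m) = (15/16)/m.
So |(-3m + 3)/(4m + 1) + 3/4| < ϵ whenever m > (15/16)/ϵ.
Take M = (15/16)/ϵ. If m > M then |(-3m + 3)/(4m + 1) + 3/4| ≤ (15/16)/m < ϵ.

M = (15/16)/ϵ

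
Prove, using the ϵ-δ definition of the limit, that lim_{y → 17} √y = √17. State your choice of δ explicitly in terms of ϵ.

δ = min(17, √17·ϵ)

Fix ϵ > 0. We want δ > 0 such that 0 < |y − 17| < δ implies |√y − √17| < ϵ.
Multiplying by the conjugate, |√y − √17| = |y − 17|/(√y + √17).
Restrict δ ≤ 17 so that |y − 17| < 17 forces y > 0, and then √y + √17 > √17.
Hence |√y − √17| < |y − 17|/√17, which is < ϵ once |y − 17| < √17·ϵ.
Take δ = min(17, √17·ϵ). If 0 < |y − 17| < δ then y > 0 and |√y − √17| < |y − 17|/√17 < ϵ.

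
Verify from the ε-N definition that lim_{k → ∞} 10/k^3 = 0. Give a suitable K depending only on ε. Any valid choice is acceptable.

K = (10/ε)^{1/3}

Let ε > 0. For k ≥ 1, |10/k^3 − 0| = 10/k^3.
10/k^3 < ε ⇔ k^3 > 10/ε ⇔ k > (10/ε)^{1/3}.
Take K = (10/ε)^{1/3}. Then k > K implies 10/k^3 < ε.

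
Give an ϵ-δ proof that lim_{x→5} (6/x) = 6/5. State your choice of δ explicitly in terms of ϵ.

δ = min(5/2, (25/12)ϵ)

Let ϵ > 0. We seek δ > 0 such that 0 < |x − 5| < δ implies |6/x − (6/5)| < ϵ.
|6/x − (6/5)| = 6·|5 − x|/(5·|x|) = 6|x − 5|/(5|x|).
Restrict δ ≤ 5/2. Then |x − 5| < 5/2 gives |x| > 5/2, so 5|x| > 25/2.
Then |6/x − (6/5)| < 6|x − 5|/(25/2), which is < ϵ when |x − 5| < (25/12)ϵ.
Take δ = min(5/2, (25/12)ϵ). Then 0 < |x − 5| < δ gives both |x − 5| < 5/2 and |x − 5| < (25/12)ϵ, so |6/x − (6/5)| < ϵ.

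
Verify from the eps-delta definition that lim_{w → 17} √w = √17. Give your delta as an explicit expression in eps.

Let eps > 0 be given. We want delta > 0 such that 0 < |w − 17| < delta implies |√w − √17| < eps.
Rationalise: √w − √17 = (w − 17)/(√w + √17), so |√w − √17| = |w − 17|/(√w + √17).
Restrict delta ≤ 17 so that |w − 17| < 17 forces w > 0, and then √w + √17 > √17.
Hence |√w − √17| < |w − 17|/√17, which is < eps once |w − 17| < √17·eps.
Take delta = min(17, √17·eps). If 0 < |w − 17| < delta then w > 0 and |√w − √17| < |w − 17|/√17 < eps.

delta = min(17, √17·eps)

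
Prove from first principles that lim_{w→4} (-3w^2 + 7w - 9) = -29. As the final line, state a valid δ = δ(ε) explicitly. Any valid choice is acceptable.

Let ε > 0 be given. We want δ > 0 such that 0 < |w − 4| < δ implies |(-3w^2 + 7w - 9) + 29| < ε.
(-3w^2 + 7w - 9) + 29 = -3w^2 + 7w + 20 = (w − 4)(-3w - 5).
So |(-3w^2 + 7w - 9) + 29| = |w − 4|·|-3w - 5|.
Assume first that |w − 4| < 1, so |w| < 5. Then |-3w - 5| ≤ 3·5 + 5 = 20.
Hence |(-3w^2 + 7w - 9) + 29| ≤ 20|w − 4| < ε provided |w − 4| < ε/20.
Take δ = min(1, ε/20). Then 0 < |w − 4| < δ gives both |w − 4| < 1 and |w − 4| < ε/20, so |(-3w^2 + 7w - 9) + 29| < ε.

δ = min(1, ε/20)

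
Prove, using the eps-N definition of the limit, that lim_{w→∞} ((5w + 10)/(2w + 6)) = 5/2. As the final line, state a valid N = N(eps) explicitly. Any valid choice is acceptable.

Suppose eps > 0. We seek N > 0 such that w > N implies |(5w + 10)/(2w + 6) − (5/2)| < eps.
(5w + 10)/(2w + 6) − (5/2) = (2(5w + 10) − 5(2w + 6)) / (2(2w + 6)) = -10/(2(2w + 6)).
For w > 0 we have 2w + 6 > 2w, so |(5w + 10)/(2w + 6) − (5/2)| = 10/(2(2w + 6)) < 10/(2·2w) = (5/2)/w.
Thus |(5w + 10)/(2w + 6) − (5/2)| < eps whenever w > (5/2)/eps.
Take N = (5/2)/eps. If w > N then |(5w + 10)/(2w + 6) − (5/2)| < (5/2)/w < eps.

N = (5/2)/eps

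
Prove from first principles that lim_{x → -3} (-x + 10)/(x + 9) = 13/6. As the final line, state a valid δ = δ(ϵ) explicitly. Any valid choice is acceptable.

δ = min(3, (18/19)ϵ)

Fix ϵ > 0. We want δ > 0 with 0 < |x + 3| < δ ⇒ |(-x + 10)/(x + 9) − (13/6)| < ϵ.
Combining over a common denominator, (-x + 10)/(x + 9) − (13/6) = [(-x + 10)·6 − 13·(x + 9)] / [6·(x + 9)] = -19(x + 3) / (6(x + 9)).
So |(-x + 10)/(x + 9) − (13/6)| = 19|x + 3| / (6·|x + 9|).
Require δ ≤ 3, so |x + 9| ≥ |6| − |x + 3| > 6 − 3 = 3.
Hence |(-x + 10)/(x + 9) − (13/6)| < 19|x + 3|/(6·3) = (19/18)|x + 3|, which is < ϵ once |x + 3| < (18/19)ϵ.
Take δ = min(3, (18/19)ϵ). Then 0 < |x + 3| < δ forces both bounds, so |(-x + 10)/(x + 9) − (13/6)| < ϵ.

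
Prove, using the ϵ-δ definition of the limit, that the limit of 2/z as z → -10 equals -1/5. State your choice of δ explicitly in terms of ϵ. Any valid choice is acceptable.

δ = min(5, 25ϵ)

Let ϵ > 0. We seek δ > 0 such that 0 < |z + 10| < δ implies |2/z + 1/5| < ϵ.
|2/z + 1/5| = 2·|-10 − z|/(10·|z|) = 2|z + 10|/(10|z|).
Restrict δ ≤ 5. Then |z + 10| < 5 gives |z| > 5, so 10|z| > 50.
Then |2/z + 1/5| < 2|z + 10|/50, which is < ϵ when |z + 10| < 25ϵ.
Take δ = min(5, 25ϵ). Then 0 < |z + 10| < δ gives both |z + 10| < 5 and |z + 10| < 25ϵ, so |2/z + 1/5| < ϵ.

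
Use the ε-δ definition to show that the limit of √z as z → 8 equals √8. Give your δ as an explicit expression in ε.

δ = min(8, √8·ε)

Let ε > 0. We want δ > 0 such that 0 < |z − 8| < δ implies |√z − √8| < ε.
Multiplying by the conjugate, |√z − √8| = |z − 8|/(√z + √8).
Restrict δ ≤ 8 so that |z − 8| < 8 forces z > 0, and then √z + √8 > √8.
Hence |√z − √8| < |z − 8|/√8, which is < ε once |z − 8| < √8·ε.
Take δ = min(8, √8·ε). If 0 < |z − 8| < δ then z > 0 and |√z − √8| < |z − 8|/√8 < ε.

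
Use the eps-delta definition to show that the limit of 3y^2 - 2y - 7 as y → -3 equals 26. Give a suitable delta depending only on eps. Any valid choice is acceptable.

Fix eps > 0. We want delta > 0 such that 0 < |y + 3| < delta implies |(3y^2 - 2y - 7) − 26| < eps.
(3y^2 - 2y - 7) − 26 = 3y^2 - 2y - 33 = (y + 3)(3y - 11).
So |(3y^2 - 2y - 7) − 26| = |y + 3|·|3y - 11|.
Require delta ≤ 1. Then |y + 3| < 1 gives |y| < 4, and by the triangle inequality |3y - 11| ≤ 3·4 + 11 = 23.
Hence |(3y^2 - 2y - 7) − 26| ≤ 23|y + 3| < eps provided |y + 3| < eps/23.
Choosing delta = min(1, eps/23) ensures both conditions, hence |(3y^2 - 2y - 7) − 26| < eps.

delta = min(1, eps/23)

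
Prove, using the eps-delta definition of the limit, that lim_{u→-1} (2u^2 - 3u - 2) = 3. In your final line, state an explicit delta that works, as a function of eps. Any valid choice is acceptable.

delta = min(1, eps/9)

Fix eps > 0. We want delta > 0 such that 0 < |u + 1| < delta implies |(2u^2 - 3u - 2) − 3| < eps.
(2u^2 - 3u - 2) − 3 = 2u^2 - 3u - 5 = (u + 1)(2u - 5).
So |(2u^2 - 3u - 2) − 3| = |u + 1|·|2u - 5|.
Require delta ≤ 1. Then |u + 1| < 1 gives |u| < 2, and by the triangle inequality |2u - 5| ≤ 2·2 + 5 = 9.
Hence |(2u^2 - 3u - 2) − 3| ≤ 9|u + 1| < eps provided |u + 1| < eps/9.
Take delta = min(1, eps/9). Then 0 < |u + 1| < delta gives both |u + 1| < 1 and |u + 1| < eps/9, so |(2u^2 - 3u - 2) − 3| < eps.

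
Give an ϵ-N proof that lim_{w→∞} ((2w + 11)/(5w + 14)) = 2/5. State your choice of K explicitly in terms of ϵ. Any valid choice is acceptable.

K = (27/25)/ϵ

Fix ϵ > 0. We seek K > 0 such that w > K implies |(2w + 11)/(5w + 14) − (2/5)| < ϵ.
(2w + 11)/(5w + 14) − (2/5) = (5(2w + 11) − 2(5w + 14)) / (5(5w + 14)) = 27/(5(5w + 14)).
For w > 0 we have 5w + 14 > 5w, so |(2w + 11)/(5w + 14) − (2/5)| = 27/(5(5w + 14)) < 27/(5·5w) = (27/25)/w.
Thus |(2w + 11)/(5w + 14) − (2/5)| < ϵ whenever w > (27/25)/ϵ.
Take K = (27/25)/ϵ. If w > K then |(2w + 11)/(5w + 14) − (2/5)| < (27/25)/w < ϵ.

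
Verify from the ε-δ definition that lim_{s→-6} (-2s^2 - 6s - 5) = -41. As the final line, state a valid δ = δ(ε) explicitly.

Let ε > 0. We want δ > 0 such that 0 < |s + 6| < δ implies |(-2s^2 - 6s - 5) + 41| < ε.
(-2s^2 - 6s - 5) + 41 = -2s^2 - 6s + 36 = (s + 6)(-2s + 6).
So |(-2s^2 - 6s - 5) + 41| = |s + 6|·|-2s + 6|.
Assume first that |s + 6| < 1, so |s| < 7. Then |-2s + 6| ≤ 2·7 + 6 = 20.
Hence |(-2s^2 - 6s - 5) + 41| ≤ 20|s + 6| < ε provided |s + 6| < ε/20.
Take δ = min(1, ε/20). Then 0 < |s + 6| < δ gives both |s + 6| < 1 and |s + 6| < ε/20, so |(-2s^2 - 6s - 5) + 41| < ε.

δ = min(1, ε/20)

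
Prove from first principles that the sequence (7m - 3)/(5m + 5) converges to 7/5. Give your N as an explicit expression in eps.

Fix eps > 0. For m ≥ 1, |(7m - 3)/(5m + 5) − (7/5)| = |-50|/(5(5m + 5)) = 50/(5(5m + 5)).
Since 5m + 5 ≥ 5m for m ≥ 1, this is ≤ 50/(5·5m) = 2/m.
So |(7m - 3)/(5m + 5) − (7/5)| < eps whenever m > 2/eps.
Take N = 2/eps. If m > N then |(7m - 3)/(5m + 5) − (7/5)| ≤ 2/m < eps.

N = 2/eps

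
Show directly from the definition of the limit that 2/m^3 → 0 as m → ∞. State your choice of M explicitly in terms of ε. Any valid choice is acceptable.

Let ε > 0. For m ≥ 1, |2/m^3 − 0| = 2/m^3.
2/m^3 < ε ⇔ m^3 > 2/ε ⇔ m > (2/ε)^{1/3}.
Take M = (2/ε)^{1/3}. Then m > M implies 2/m^3 < ε.

M = (2/ε)^{1/3}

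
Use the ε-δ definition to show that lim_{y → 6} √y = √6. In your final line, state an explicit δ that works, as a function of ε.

δ = min(6, √6·ε)

Suppose ε > 0. We want δ > 0 such that 0 < |y − 6| < δ implies |√y − √6| < ε.
Rationalise: √y − √6 = (y − 6)/(√y + √6), so |√y − √6| = |y − 6|/(√y + √6).
Restrict δ ≤ 6 so that |y − 6| < 6 forces y > 0, and then √y + √6 > √6.
Hence |√y − √6| < |y − 6|/√6, which is < ε once |y − 6| < √6·ε.
Take δ = min(6, √6·ε). If 0 < |y − 6| < δ then y > 0 and |√y − √6| < |y − 6|/√6 < ε.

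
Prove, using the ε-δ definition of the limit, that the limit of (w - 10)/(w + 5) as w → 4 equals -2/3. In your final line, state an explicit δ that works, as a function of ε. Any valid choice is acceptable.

δ = min(9/2, (27/10)ε)

Suppose ε > 0. We want δ > 0 with 0 < |w − 4| < δ ⇒ |(w - 10)/(w + 5) + 2/3| < ε.
Combining over a common denominator, (w - 10)/(w + 5) + 2/3 = [(w - 10)·9 − (-6)·(w + 5)] / [9·(w + 5)] = 15(w − 4) / (9(w + 5)).
So |(w - 10)/(w + 5) + 2/3| = 15|w − 4| / (9·|w + 5|).
Restrict δ ≤ 9/2. Then |w − 4| < 9/2 gives |w + 5| = |(w − 4) + 9| ≥ 9 − 9/2 = 9/2.
Hence |(w - 10)/(w + 5) + 2/3| < 15|w − 4|/(9·(9/2)) = (10/27)|w − 4|, which is < ε once |w − 4| < (27/10)ε.
Take δ = min(9/2, (27/10)ε). Then 0 < |w − 4| < δ forces both bounds, so |(w - 10)/(w + 5) + 2/3| < ε.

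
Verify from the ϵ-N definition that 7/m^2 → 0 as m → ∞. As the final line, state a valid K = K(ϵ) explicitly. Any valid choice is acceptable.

K = (7/ϵ)^{1/2}

Let ϵ > 0 be given. For m ≥ 1, |7/m^2 − 0| = 7/m^2.
7/m^2 < ϵ ⇔ m^2 > 7/ϵ ⇔ m > (7/ϵ)^{1/2}.
Take K = (7/ϵ)^{1/2}. Then m > K implies 7/m^2 < ϵ.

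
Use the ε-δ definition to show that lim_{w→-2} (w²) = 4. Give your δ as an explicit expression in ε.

δ = min(1, ε/5)

Let ε > 0. We seek δ > 0 with 0 < |w + 2| < δ ⇒ |w² − 4| < ε.
Factor: w² − 4 = (w + 2)(w - 2), so |w² − 4| = |w + 2|·|w - 2|.
Impose δ ≤ 1 so that |w| < 3; then |w - 2| ≤ 5.
Hence |w² − 4| ≤ 5|w + 2|, which is < ε once |w + 2| < ε/5.
Take δ = min(1, ε/5). If 0 < |w + 2| < δ then both bounds hold and |w² − 4| ≤ 5|w + 2| < 5·(ε/5) = ε.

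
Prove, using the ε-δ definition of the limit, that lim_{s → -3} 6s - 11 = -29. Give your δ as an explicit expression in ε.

δ = ε/6

Fix ε > 0. We need δ > 0 so that 0 < |s + 3| < δ implies |(6s - 11) + 29| < ε.
Since (6s - 11) + 29 = 6(s + 3), we have |(6s - 11) + 29| = 6|s + 3|.
So 6|s + 3| < ε exactly when |s + 3| < ε/6.
Choosing δ = ε/6 gives |(6s - 11) + 29| = 6|s + 3| < ε whenever |s + 3| < δ.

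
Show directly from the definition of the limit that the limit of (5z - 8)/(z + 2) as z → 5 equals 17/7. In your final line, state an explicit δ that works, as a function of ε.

Fix ε > 0. We want δ > 0 with 0 < |z − 5| < δ ⇒ |(5z - 8)/(z + 2) − (17/7)| < ε.
Combining over a common denominator, (5z - 8)/(z + 2) − (17/7) = [(5z - 8)·7 − 17·(z + 2)] / [7·(z + 2)] = 18(z − 5) / (7(z + 2)).
So |(5z - 8)/(z + 2) − (17/7)| = 18|z − 5| / (7·|z + 2|).
Require δ ≤ 7/2, so |z + 2| ≥ |7| − |z − 5| > 7 − 7/2 = 7/2.
Hence |(5z - 8)/(z + 2) − (17/7)| < 18|z − 5|/(7·(7/2)) = (36/49)|z − 5|, which is < ε once |z − 5| < (49/36)ε.
Take δ = min(7/2, (49/36)ε). Then 0 < |z − 5| < δ forces both bounds, so |(5z - 8)/(z + 2) − (17/7)| < ε.

δ = min(7/2, (49/36)ε)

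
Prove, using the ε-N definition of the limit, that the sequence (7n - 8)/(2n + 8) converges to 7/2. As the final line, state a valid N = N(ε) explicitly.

N = 18/ε

Suppose ε > 0. For n ≥ 1, |(7n - 8)/(2n + 8) − (7/2)| = |-72|/(2(2n + 8)) = 72/(2(2n + 8)).
Since 2n + 8 ≥ 2n for n ≥ 1, this is ≤ 72/(2·2n) = 18/n.
So |(7n - 8)/(2n + 8) − (7/2)| < ε whenever n > 18/ε.
Take N = 18/ε. If n > N then |(7n - 8)/(2n + 8) − (7/2)| ≤ 18/n < ε.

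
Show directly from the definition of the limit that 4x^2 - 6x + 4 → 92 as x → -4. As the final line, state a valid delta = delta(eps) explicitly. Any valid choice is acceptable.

delta = min(1, eps/42)

Let eps > 0. We want delta > 0 such that 0 < |x + 4| < delta implies |(4x^2 - 6x + 4) − 92| < eps.
(4x^2 - 6x + 4) − 92 = 4x^2 - 6x - 88 = (x + 4)(4x - 22).
So |(4x^2 - 6x + 4) − 92| = |x + 4|·|4x - 22|.
Assume first that |x + 4| < 1, so |x| < 5. Then |4x - 22| ≤ 4·5 + 22 = 42.
Hence |(4x^2 - 6x + 4) − 92| ≤ 42|x + 4| < eps provided |x + 4| < eps/42.
Take delta = min(1, eps/42). Then 0 < |x + 4| < delta gives both |x + 4| < 1 and |x + 4| < eps/42, so |(4x^2 - 6x + 4) − 92| < eps.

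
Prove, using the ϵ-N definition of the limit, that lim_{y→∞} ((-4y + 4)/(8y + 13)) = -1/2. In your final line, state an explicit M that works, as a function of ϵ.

Fix ϵ > 0. We seek M > 0 such that y > M implies |(-4y + 4)/(8y + 13) + 1/2| < ϵ.
(-4y + 4)/(8y + 13) + 1/2 = (8(-4y + 4) − (-4)(8y + 13)) / (8(8y + 13)) = 84/(8(8y + 13)).
For y > 0 we have 8y + 13 > 8y, so |(-4y + 4)/(8y + 13) + 1/2| = 84/(8(8y + 13)) < 84/(8·8y) = (21/16)/y.
Thus |(-4y + 4)/(8y + 13) + 1/2| < ϵ whenever y > (21/16)/ϵ.
Take M = (21/16)/ϵ. If y > M then |(-4y + 4)/(8y + 13) + 1/2| < (21/16)/y < ϵ.

M = (21/16)/ϵ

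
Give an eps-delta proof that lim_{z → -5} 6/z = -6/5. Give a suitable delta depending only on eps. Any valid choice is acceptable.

delta = min(5/2, (25/12)eps)

Fix eps > 0. We seek delta > 0 such that 0 < |z + 5| < delta implies |6/z + 6/5| < eps.
|6/z + 6/5| = 6·|-5 − z|/(5·|z|) = 6|z + 5|/(5|z|).
Require delta ≤ 5/2 so that |z| > 5 − 5/2 = 5/2, hence 5|z| > 25/2.
Then |6/z + 6/5| < 6|z + 5|/(25/2), which is < eps when |z + 5| < (25/12)eps.
Take delta = min(5/2, (25/12)eps). Then 0 < |z + 5| < delta gives both |z + 5| < 5/2 and |z + 5| < (25/12)eps, so |6/z + 6/5| < eps.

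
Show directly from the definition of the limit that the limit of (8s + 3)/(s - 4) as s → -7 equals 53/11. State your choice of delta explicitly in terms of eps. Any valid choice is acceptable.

delta = min(11/2, (121/70)eps)

Fix eps > 0. We want delta > 0 with 0 < |s + 7| < delta ⇒ |(8s + 3)/(s - 4) − (53/11)| < eps.
Combining over a common denominator, (8s + 3)/(s - 4) − (53/11) = [(8s + 3)·(-11) − (-53)·(s - 4)] / [(-11)·(s - 4)] = -35(s + 7) / ((-11)(s - 4)).
So |(8s + 3)/(s - 4) − (53/11)| = 35|s + 7| / (11·|s − 4|).
Require delta ≤ 11/2, so |s − 4| ≥ |-11| − |s + 7| > 11 − 11/2 = 11/2.
Hence |(8s + 3)/(s - 4) − (53/11)| < 35|s + 7|/(11·(11/2)) = (70/121)|s + 7|, which is < eps once |s + 7| < (121/70)eps.
Take delta = min(11/2, (121/70)eps). Then 0 < |s + 7| < delta forces both bounds, so |(8s + 3)/(s - 4) − (53/11)| < eps.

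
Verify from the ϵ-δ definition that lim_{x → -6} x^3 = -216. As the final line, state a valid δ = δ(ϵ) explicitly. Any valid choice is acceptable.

Let ϵ > 0. We seek δ > 0 with 0 < |x + 6| < δ ⇒ |x^3 + 216| < ϵ.
Factor: x^3 + 216 = (x + 6)(x^2 - 6x + 36), so |x^3 + 216| = |x + 6|·|x^2 - 6x + 36|.
Restrict δ ≤ 2. Then |x + 6| < 2 gives |x| < 8, so by the triangle inequality |x^2 - 6x + 36| ≤ 8^2 + 6·8 + 36 = 148.
Hence |x^3 + 216| ≤ 148|x + 6|, which is < ϵ once |x + 6| < ϵ/148.
Take δ = min(2, ϵ/148). If 0 < |x + 6| < δ then both bounds hold and |x^3 + 216| ≤ 148|x + 6| < 148·(ϵ/148) = ϵ.

δ = min(2, ϵ/148)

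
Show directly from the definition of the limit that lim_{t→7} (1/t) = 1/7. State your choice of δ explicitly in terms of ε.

Suppose ε > 0. We seek δ > 0 such that 0 < |t − 7| < δ implies |1/t − (1/7)| < ε.
|1/t − (1/7)| = |7 − t|/(7·|t|) = |t − 7|/(7|t|).
Restrict δ ≤ 7/2. Then |t − 7| < 7/2 gives |t| > 7/2, so 7|t| > 49/2.
Then |1/t − (1/7)| < |t − 7|/(49/2), which is < ε when |t − 7| < (49/2)ε.
Take δ = min(7/2, (49/2)ε). Then 0 < |t − 7| < δ gives both |t − 7| < 7/2 and |t − 7| < (49/2)ε, so |1/t − (1/7)| < ε.

δ = min(7/2, (49/2)ε)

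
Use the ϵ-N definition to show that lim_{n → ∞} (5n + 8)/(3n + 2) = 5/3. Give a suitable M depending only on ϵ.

M = (14/9)/ϵ

Suppose ϵ > 0. For n ≥ 1, |(5n + 8)/(3n + 2) − (5/3)| = |14|/(3(3n + 2)) = 14/(3(3n + 2)).
Since 3n + 2 ≥ 3n for n ≥ 1, this is ≤ 14/(3·3n) = (14/9)/n.
So |(5n + 8)/(3n + 2) − (5/3)| < ϵ whenever n > (14/9)/ϵ.
Take M = (14/9)/ϵ. If n > M then |(5n + 8)/(3n + 2) − (5/3)| ≤ (14/9)/n < ϵ.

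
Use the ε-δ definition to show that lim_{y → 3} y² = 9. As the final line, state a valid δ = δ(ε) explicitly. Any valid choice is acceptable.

Let ε > 0 be given. We seek δ > 0 with 0 < |y − 3| < δ ⇒ |y² − 9| < ε.
Factor: y² − 9 = (y − 3)(y + 3), so |y² − 9| = |y − 3|·|y + 3|.
Impose δ ≤ 2 so that |y| < 5; then |y + 3| ≤ 8.
Hence |y² − 9| ≤ 8|y − 3|, which is < ε once |y − 3| < ε/8.
Take δ = min(2, ε/8). If 0 < |y − 3| < δ then both bounds hold and |y² − 9| ≤ 8|y − 3| < 8·(ε/8) = ε.

δ = min(2, ε/8)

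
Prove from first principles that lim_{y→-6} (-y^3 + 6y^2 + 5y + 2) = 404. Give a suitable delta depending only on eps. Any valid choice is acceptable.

Fix eps > 0. We want delta > 0 such that 0 < |y + 6| < delta implies |(-y^3 + 6y^2 + 5y + 2) − 404| < eps.
(-y^3 + 6y^2 + 5y + 2) − 404 = -y^3 + 6y^2 + 5y - 402 = (y + 6)(-y^2 + 12y - 67).
So |(-y^3 + 6y^2 + 5y + 2) − 404| = |y + 6|·|-y^2 + 12y - 67|.
Assume first that |y + 6| < 1, so |y| < 7. Then |-y^2 + 12y - 67| ≤ 7^2 + 12·7 + 67 = 200.
Hence |(-y^3 + 6y^2 + 5y + 2) − 404| ≤ 200|y + 6| < eps provided |y + 6| < eps/200.
Take delta = min(1, eps/200). Then 0 < |y + 6| < delta gives both |y + 6| < 1 and |y + 6| < eps/200, so |(-y^3 + 6y^2 + 5y + 2) − 404| < eps.

delta = min(1, eps/200)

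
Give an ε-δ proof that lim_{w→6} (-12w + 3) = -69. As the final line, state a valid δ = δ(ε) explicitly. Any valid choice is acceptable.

δ = ε/12

Fix ε > 0. We need δ > 0 so that 0 < |w − 6| < δ implies |(-12w + 3) + 69| < ε.
Since (-12w + 3) + 69 = -12(w − 6), we have |(-12w + 3) + 69| = 12|w − 6|.
Thus it suffices that |w − 6| < ε/12.
Choosing δ = ε/12 gives |(-12w + 3) + 69| = 12|w − 6| < ε whenever |w − 6| < δ.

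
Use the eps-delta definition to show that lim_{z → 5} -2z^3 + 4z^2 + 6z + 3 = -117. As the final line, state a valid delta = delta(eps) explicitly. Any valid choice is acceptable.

delta = min(2, eps/164)

Suppose eps > 0. We want delta > 0 such that 0 < |z − 5| < delta implies |(-2z^3 + 4z^2 + 6z + 3) + 117| < eps.
(-2z^3 + 4z^2 + 6z + 3) + 117 = -2z^3 + 4z^2 + 6z + 120 = (z − 5)(-2z^2 - 6z - 24).
So |(-2z^3 + 4z^2 + 6z + 3) + 117| = |z − 5|·|-2z^2 - 6z - 24|.
Assume first that |z − 5| < 2, so |z| < 7. Then |-2z^2 - 6z - 24| ≤ 2·7^2 + 6·7 + 24 = 164.
Hence |(-2z^3 + 4z^2 + 6z + 3) + 117| ≤ 164|z − 5| < eps provided |z − 5| < eps/164.
Take delta = min(2, eps/164). Then 0 < |z − 5| < delta gives both |z − 5| < 2 and |z − 5| < eps/164, so |(-2z^3 + 4z^2 + 6z + 3) + 117| < eps.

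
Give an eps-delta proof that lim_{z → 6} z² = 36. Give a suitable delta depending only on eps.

delta = min(1, eps/13)

Suppose eps > 0. We seek delta > 0 with 0 < |z − 6| < delta ⇒ |z² − 36| < eps.
Factor: z² − 36 = (z − 6)(z + 6), so |z² − 36| = |z − 6|·|z + 6|.
Impose delta ≤ 1 so that |z| < 7; then |z + 6| ≤ 13.
Hence |z² − 36| ≤ 13|z − 6|, which is < eps once |z − 6| < eps/13.
Take delta = min(1, eps/13). If 0 < |z − 6| < delta then both bounds hold and |z² − 36| ≤ 13|z − 6| < 13·(eps/13) = eps.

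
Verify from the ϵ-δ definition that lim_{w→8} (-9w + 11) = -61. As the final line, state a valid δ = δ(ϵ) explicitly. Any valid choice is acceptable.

δ = ϵ/9

Fix ϵ > 0. We need δ > 0 so that 0 < |w − 8| < δ implies |(-9w + 11) + 61| < ϵ.
|(-9w + 11) + 61| = |-9w + 72| = 9|w − 8|.
Thus it suffices that |w − 8| < ϵ/9.
Take δ = ϵ/9. If 0 < |w − 8| < δ then |(-9w + 11) + 61| = 9|w − 8| < 9·(ϵ/9) = ϵ.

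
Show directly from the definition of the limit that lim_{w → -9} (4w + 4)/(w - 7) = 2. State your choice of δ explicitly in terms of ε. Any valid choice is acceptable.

Let ε > 0. We want δ > 0 with 0 < |w + 9| < δ ⇒ |(4w + 4)/(w - 7) − 2| < ε.
Combining over a common denominator, (4w + 4)/(w - 7) − 2 = [(4w + 4)·(-16) − (-32)·(w - 7)] / [(-16)·(w - 7)] = -32(w + 9) / ((-16)(w - 7)).
So |(4w + 4)/(w - 7) − 2| = 32|w + 9| / (16·|w − 7|).
Require δ ≤ 8, so |w − 7| ≥ |-16| − |w + 9| > 16 − 8 = 8.
Hence |(4w + 4)/(w - 7) − 2| < 32|w + 9|/(16·8) = (1/4)|w + 9|, which is < ε once |w + 9| < 4ε.
Take δ = min(8, 4ε). Then 0 < |w + 9| < δ forces both bounds, so |(4w + 4)/(w - 7) − 2| < ε.

δ = min(8, 4ε)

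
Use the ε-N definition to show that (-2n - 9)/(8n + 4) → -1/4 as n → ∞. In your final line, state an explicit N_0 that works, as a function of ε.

Fix ε > 0. For n ≥ 1, |(-2n - 9)/(8n + 4) + 1/4| = |-64|/(8(8n + 4)) = 64/(8(8n + 4)).
Since 8n + 4 ≥ 8n for n ≥ 1, this is ≤ 64/(8·8n) = 1/n.
So |(-2n - 9)/(8n + 4) + 1/4| < ε whenever n > 1/ε.
Take N_0 = 1/ε. If n > N_0 then |(-2n - 9)/(8n + 4) + 1/4| ≤ 1/n < ε.

N_0 = 1/ε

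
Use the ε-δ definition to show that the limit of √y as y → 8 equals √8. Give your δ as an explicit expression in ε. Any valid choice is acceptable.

δ = min(8, √8·ε)

Let ε > 0. We want δ > 0 such that 0 < |y − 8| < δ implies |√y − √8| < ε.
Multiplying by the conjugate, |√y − √8| = |y − 8|/(√y + √8).
Restrict δ ≤ 8 so that |y − 8| < 8 forces y > 0, and then √y + √8 > √8.
Hence |√y − √8| < |y − 8|/√8, which is < ε once |y − 8| < √8·ε.
Take δ = min(8, √8·ε). If 0 < |y − 8| < δ then y > 0 and |√y − √8| < |y − 8|/√8 < ε.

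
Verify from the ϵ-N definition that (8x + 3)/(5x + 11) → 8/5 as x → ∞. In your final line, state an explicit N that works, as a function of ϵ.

Let ϵ > 0 be given. We seek N > 0 such that x > N implies |(8x + 3)/(5x + 11) − (8/5)| < ϵ.
(8x + 3)/(5x + 11) − (8/5) = (5(8x + 3) − 8(5x + 11)) / (5(5x + 11)) = -73/(5(5x + 11)).
For x > 0 we have 5x + 11 > 5x, so |(8x + 3)/(5x + 11) − (8/5)| = 73/(5(5x + 11)) < 73/(5·5x) = (73/25)/x.
Thus |(8x + 3)/(5x + 11) − (8/5)| < ϵ whenever x > (73/25)/ϵ.
Take N = (73/25)/ϵ. If x > N then |(8x + 3)/(5x + 11) − (8/5)| < (73/25)/x < ϵ.

N = (73/25)/ϵ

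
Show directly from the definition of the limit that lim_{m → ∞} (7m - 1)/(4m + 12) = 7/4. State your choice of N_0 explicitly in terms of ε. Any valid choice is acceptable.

Let ε > 0 be given. For m ≥ 1, |(7m - 1)/(4m + 12) − (7/4)| = |-88|/(4(4m + 12)) = 88/(4(4m + 12)).
Since 4m + 12 ≥ 4m for m ≥ 1, this is ≤ 88/(4·4m) = (11/2)/m.
So |(7m - 1)/(4m + 12) − (7/4)| < ε whenever m > (11/2)/ε.
Take N_0 = (11/2)/ε. If m > N_0 then |(7m - 1)/(4m + 12) − (7/4)| ≤ (11/2)/m < ε.

N_0 = (11/2)/ε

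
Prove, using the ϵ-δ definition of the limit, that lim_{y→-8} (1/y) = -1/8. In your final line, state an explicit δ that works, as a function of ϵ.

Let ϵ > 0. We seek δ > 0 such that 0 < |y + 8| < δ implies |1/y + 1/8| < ϵ.
|1/y + 1/8| = |-8 − y|/(8·|y|) = |y + 8|/(8|y|).
Restrict δ ≤ 4. Then |y + 8| < 4 gives |y| > 4, so 8|y| > 32.
Then |1/y + 1/8| < |y + 8|/32, which is < ϵ when |y + 8| < 32ϵ.
Take δ = min(4, 32ϵ). Then 0 < |y + 8| < δ gives both |y + 8| < 4 and |y + 8| < 32ϵ, so |1/y + 1/8| < ϵ.

δ = min(4, 32ϵ)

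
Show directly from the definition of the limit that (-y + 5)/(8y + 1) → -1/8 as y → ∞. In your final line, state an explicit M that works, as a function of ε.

M = (41/64)/ε

Let ε > 0. We seek M > 0 such that y > M implies |(-y + 5)/(8y + 1) + 1/8| < ε.
(-y + 5)/(8y + 1) + 1/8 = (8(-y + 5) − (-1)(8y + 1)) / (8(8y + 1)) = 41/(8(8y + 1)).
For y > 0 we have 8y + 1 > 8y, so |(-y + 5)/(8y + 1) + 1/8| = 41/(8(8y + 1)) < 41/(8·8y) = (41/64)/y.
Thus |(-y + 5)/(8y + 1) + 1/8| < ε whenever y > (41/64)/ε.
Take M = (41/64)/ε. If y > M then |(-y + 5)/(8y + 1) + 1/8| < (41/64)/y < ε.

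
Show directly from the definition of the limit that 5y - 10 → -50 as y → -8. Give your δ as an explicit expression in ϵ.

δ = ϵ/5

Let ϵ > 0. We need δ > 0 so that 0 < |y + 8| < δ implies |(5y - 10) + 50| < ϵ.
|(5y - 10) + 50| = |5y + 40| = 5|y + 8|.
Thus it suffices that |y + 8| < ϵ/5.
Choosing δ = ϵ/5 gives |(5y - 10) + 50| = 5|y + 8| < ϵ whenever |y + 8| < δ.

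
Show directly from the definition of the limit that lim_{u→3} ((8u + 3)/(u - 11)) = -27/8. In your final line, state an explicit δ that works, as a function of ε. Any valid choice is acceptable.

δ = min(4, (32/91)ε)

Fix ε > 0. We want δ > 0 with 0 < |u − 3| < δ ⇒ |(8u + 3)/(u - 11) + 27/8| < ε.
Combining over a common denominator, (8u + 3)/(u - 11) + 27/8 = [(8u + 3)·(-8) − 27·(u - 11)] / [(-8)·(u - 11)] = -91(u − 3) / ((-8)(u - 11)).
So |(8u + 3)/(u - 11) + 27/8| = 91|u − 3| / (8·|u − 11|).
Restrict δ ≤ 4. Then |u − 3| < 4 gives |u − 11| = |(u − 3) + (-8)| ≥ 8 − 4 = 4.
Hence |(8u + 3)/(u - 11) + 27/8| < 91|u − 3|/(8·4) = (91/32)|u − 3|, which is < ε once |u − 3| < (32/91)ε.
Take δ = min(4, (32/91)ε). Then 0 < |u − 3| < δ forces both bounds, so |(8u + 3)/(u - 11) + 27/8| < ε.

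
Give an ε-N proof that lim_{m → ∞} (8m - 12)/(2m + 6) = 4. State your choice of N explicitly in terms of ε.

Fix ε > 0. For m ≥ 1, |(8m - 12)/(2m + 6) − 4| = |-72|/(2(2m + 6)) = 72/(2(2m + 6)).
Since 2m + 6 ≥ 2m for m ≥ 1, this is ≤ 72/(2·2m) = 18/m.
So |(8m - 12)/(2m + 6) − 4| < ε whenever m > 18/ε.
Take N = 18/ε. If m > N then |(8m - 12)/(2m + 6) − 4| ≤ 18/m < ε.

N = 18/ε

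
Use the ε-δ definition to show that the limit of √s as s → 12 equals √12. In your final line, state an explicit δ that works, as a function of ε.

δ = min(12, √12·ε)

Fix ε > 0. We want δ > 0 such that 0 < |s − 12| < δ implies |√s − √12| < ε.
Multiplying by the conjugate, |√s − √12| = |s − 12|/(√s + √12).
Restrict δ ≤ 12 so that |s − 12| < 12 forces s > 0, and then √s + √12 > √12.
Hence |√s − √12| < |s − 12|/√12, which is < ε once |s − 12| < √12·ε.
Take δ = min(12, √12·ε). If 0 < |s − 12| < δ then s > 0 and |√s − √12| < |s − 12|/√12 < ε.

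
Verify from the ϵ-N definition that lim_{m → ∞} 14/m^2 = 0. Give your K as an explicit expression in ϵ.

K = (14/ϵ)^{1/2}

Fix ϵ > 0. For m ≥ 1, |14/m^2 − 0| = 14/m^2.
14/m^2 < ϵ ⇔ m^2 > 14/ϵ ⇔ m > (14/ϵ)^{1/2}.
Take K = (14/ϵ)^{1/2}. Then m > K implies 14/m^2 < ϵ.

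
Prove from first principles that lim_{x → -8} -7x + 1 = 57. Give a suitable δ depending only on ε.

Fix ε > 0. We need δ > 0 so that 0 < |x + 8| < δ implies |(-7x + 1) − 57| < ε.
|(-7x + 1) − 57| = |-7x - 56| = 7|x + 8|.
Thus it suffices that |x + 8| < ε/7.
Take δ = ε/7. If 0 < |x + 8| < δ then |(-7x + 1) − 57| = 7|x + 8| < 7·(ε/7) = ε.

δ = ε/7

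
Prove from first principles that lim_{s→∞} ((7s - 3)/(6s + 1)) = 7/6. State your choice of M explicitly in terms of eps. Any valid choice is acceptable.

Let eps > 0 be given. We seek M > 0 such that s > M implies |(7s - 3)/(6s + 1) − (7/6)| < eps.
(7s - 3)/(6s + 1) − (7/6) = (6(7s - 3) − 7(6s + 1)) / (6(6s + 1)) = -25/(6(6s + 1)).
For s > 0 we have 6s + 1 > 6s, so |(7s - 3)/(6s + 1) − (7/6)| = 25/(6(6s + 1)) < 25/(6·6s) = (25/36)/s.
Thus |(7s - 3)/(6s + 1) − (7/6)| < eps whenever s > (25/36)/eps.
Take M = (25/36)/eps. If s > M then |(7s - 3)/(6s + 1) − (7/6)| < (25/36)/s < eps.

M = (25/36)/eps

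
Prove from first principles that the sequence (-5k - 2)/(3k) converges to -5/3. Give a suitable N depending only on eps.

Fix eps > 0. For k ≥ 1, |(-5k - 2)/(3k) + 5/3| = |-6|/(3(3k)) = 6/(3(3k)).
Since 3k ≥ 3k for k ≥ 1, this is ≤ 6/(3·3k) = (2/3)/k.
So |(-5k - 2)/(3k) + 5/3| < eps whenever k > (2/3)/eps.
Take N = (2/3)/eps. If k > N then |(-5k - 2)/(3k) + 5/3| ≤ (2/3)/k < eps.

N = (2/3)/eps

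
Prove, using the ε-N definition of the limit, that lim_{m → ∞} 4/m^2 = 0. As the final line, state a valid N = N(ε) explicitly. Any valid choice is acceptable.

N = (4/ε)^{1/2}

Fix ε > 0. For m ≥ 1, |4/m^2 − 0| = 4/m^2.
4/m^2 < ε ⇔ m^2 > 4/ε ⇔ m > (4/ε)^{1/2}.
Take N = (4/ε)^{1/2}. Then m > N implies 4/m^2 < ε.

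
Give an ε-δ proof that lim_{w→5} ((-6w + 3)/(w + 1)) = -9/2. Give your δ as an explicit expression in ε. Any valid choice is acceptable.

δ = min(3, 2ε)

Let ε > 0 be given. We want δ > 0 with 0 < |w − 5| < δ ⇒ |(-6w + 3)/(w + 1) + 9/2| < ε.
Combining over a common denominator, (-6w + 3)/(w + 1) + 9/2 = [(-6w + 3)·6 − (-27)·(w + 1)] / [6·(w + 1)] = -9(w − 5) / (6(w + 1)).
So |(-6w + 3)/(w + 1) + 9/2| = 9|w − 5| / (6·|w + 1|).
Restrict δ ≤ 3. Then |w − 5| < 3 gives |w + 1| = |(w − 5) + 6| ≥ 6 − 3 = 3.
Hence |(-6w + 3)/(w + 1) + 9/2| < 9|w − 5|/(6·3) = (1/2)|w − 5|, which is < ε once |w − 5| < 2ε.
Take δ = min(3, 2ε). Then 0 < |w − 5| < δ forces both bounds, so |(-6w + 3)/(w + 1) + 9/2| < ε.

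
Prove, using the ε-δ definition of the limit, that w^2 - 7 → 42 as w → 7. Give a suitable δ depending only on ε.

Let ε > 0 be given. We want δ > 0 such that 0 < |w − 7| < δ implies |(w^2 - 7) − 42| < ε.
(w^2 - 7) − 42 = w^2 - 49 = (w − 7)(w + 7).
So |(w^2 - 7) − 42| = |w − 7|·|w + 7|.
Assume first that |w − 7| < 2, so |w| < 9. Then |w + 7| ≤ 9 + 7 = 16.
Hence |(w^2 - 7) − 42| ≤ 16|w − 7| < ε provided |w − 7| < ε/16.
Take δ = min(2, ε/16). Then 0 < |w − 7| < δ gives both |w − 7| < 2 and |w − 7| < ε/16, so |(w^2 - 7) − 42| < ε.

δ = min(2, ε/16)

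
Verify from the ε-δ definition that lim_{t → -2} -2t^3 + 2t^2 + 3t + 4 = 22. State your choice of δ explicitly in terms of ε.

δ = min(1, ε/45)

Let ε > 0. We want δ > 0 such that 0 < |t + 2| < δ implies |(-2t^3 + 2t^2 + 3t + 4) − 22| < ε.
(-2t^3 + 2t^2 + 3t + 4) − 22 = -2t^3 + 2t^2 + 3t - 18 = (t + 2)(-2t^2 + 6t - 9).
So |(-2t^3 + 2t^2 + 3t + 4) − 22| = |t + 2|·|-2t^2 + 6t - 9|.
Require δ ≤ 1. Then |t + 2| < 1 gives |t| < 3, and by the triangle inequality |-2t^2 + 6t - 9| ≤ 2·3^2 + 6·3 + 9 = 45.
Hence |(-2t^3 + 2t^2 + 3t + 4) − 22| ≤ 45|t + 2| < ε provided |t + 2| < ε/45.
Choosing δ = min(1, ε/45) ensures both conditions, hence |(-2t^3 + 2t^2 + 3t + 4) − 22| < ε.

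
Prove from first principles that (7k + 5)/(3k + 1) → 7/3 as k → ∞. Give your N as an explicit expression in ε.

N = (8/9)/ε

Fix ε > 0. For k ≥ 1, |(7k + 5)/(3k + 1) − (7/3)| = |8|/(3(3k + 1)) = 8/(3(3k + 1)).
Since 3k + 1 ≥ 3k for k ≥ 1, this is ≤ 8/(3·3k) = (8/9)/k.
So |(7k + 5)/(3k + 1) − (7/3)| < ε whenever k > (8/9)/ε.
Take N = (8/9)/ε. If k > N then |(7k + 5)/(3k + 1) − (7/3)| ≤ (8/9)/k < ε.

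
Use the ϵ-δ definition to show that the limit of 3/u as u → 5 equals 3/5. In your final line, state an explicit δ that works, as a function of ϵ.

δ = min(5/2, (25/6)ϵ)

Suppose ϵ > 0. We seek δ > 0 such that 0 < |u − 5| < δ implies |3/u − (3/5)| < ϵ.
|3/u − (3/5)| = 3·|5 − u|/(5·|u|) = 3|u − 5|/(5|u|).
Restrict δ ≤ 5/2. Then |u − 5| < 5/2 gives |u| > 5/2, so 5|u| > 25/2.
Then |3/u − (3/5)| < 3|u − 5|/(25/2), which is < ϵ when |u − 5| < (25/6)ϵ.
Take δ = min(5/2, (25/6)ϵ). Then 0 < |u − 5| < δ gives both |u − 5| < 5/2 and |u − 5| < (25/6)ϵ, so |3/u − (3/5)| < ϵ.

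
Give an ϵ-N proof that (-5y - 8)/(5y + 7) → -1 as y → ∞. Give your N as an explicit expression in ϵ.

Let ϵ > 0 be given. We seek N > 0 such that y > N implies |(-5y - 8)/(5y + 7) + 1| < ϵ.
(-5y - 8)/(5y + 7) + 1 = (5(-5y - 8) − (-5)(5y + 7)) / (5(5y + 7)) = -5/(5(5y + 7)).
For y > 0 we have 5y + 7 > 5y, so |(-5y - 8)/(5y + 7) + 1| = 5/(5(5y + 7)) < 5/(5·5y) = (1/5)/y.
Thus |(-5y - 8)/(5y + 7) + 1| < ϵ whenever y > (1/5)/ϵ.
Take N = (1/5)/ϵ. If y > N then |(-5y - 8)/(5y + 7) + 1| < (1/5)/y < ϵ.

N = (1/5)/ϵ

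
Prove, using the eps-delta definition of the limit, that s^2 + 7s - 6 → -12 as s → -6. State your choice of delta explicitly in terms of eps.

delta = min(1, eps/8)

Let eps > 0 be given. We want delta > 0 such that 0 < |s + 6| < delta implies |(s^2 + 7s - 6) + 12| < eps.
(s^2 + 7s - 6) + 12 = s^2 + 7s + 6 = (s + 6)(s + 1).
So |(s^2 + 7s - 6) + 12| = |s + 6|·|s + 1|.
Require delta ≤ 1. Then |s + 6| < 1 gives |s| < 7, and by the triangle inequality |s + 1| ≤ 7 + 1 = 8.
Hence |(s^2 + 7s - 6) + 12| ≤ 8|s + 6| < eps provided |s + 6| < eps/8.
Take delta = min(1, eps/8). Then 0 < |s + 6| < delta gives both |s + 6| < 1 and |s + 6| < eps/8, so |(s^2 + 7s - 6) + 12| < eps.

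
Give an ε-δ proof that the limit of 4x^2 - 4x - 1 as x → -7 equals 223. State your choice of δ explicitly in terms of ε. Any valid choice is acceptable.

Let ε > 0 be given. We want δ > 0 such that 0 < |x + 7| < δ implies |(4x^2 - 4x - 1) − 223| < ε.
(4x^2 - 4x - 1) − 223 = 4x^2 - 4x - 224 = (x + 7)(4x - 32).
So |(4x^2 - 4x - 1) − 223| = |x + 7|·|4x - 32|.
Require δ ≤ 1. Then |x + 7| < 1 gives |x| < 8, and by the triangle inequality |4x - 32| ≤ 4·8 + 32 = 64.
Hence |(4x^2 - 4x - 1) − 223| ≤ 64|x + 7| < ε provided |x + 7| < ε/64.
Take δ = min(1, ε/64). Then 0 < |x + 7| < δ gives both |x + 7| < 1 and |x + 7| < ε/64, so |(4x^2 - 4x - 1) − 223| < ε.

δ = min(1, ε/64)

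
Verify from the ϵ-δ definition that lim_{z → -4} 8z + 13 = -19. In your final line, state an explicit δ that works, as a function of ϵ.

Let ϵ > 0 be given. We need δ > 0 so that 0 < |z + 4| < δ implies |(8z + 13) + 19| < ϵ.
|(8z + 13) + 19| = |8z + 32| = 8|z + 4|.
Thus it suffices that |z + 4| < ϵ/8.
Choosing δ = ϵ/8 gives |(8z + 13) + 19| = 8|z + 4| < ϵ whenever |z + 4| < δ.

δ = ϵ/8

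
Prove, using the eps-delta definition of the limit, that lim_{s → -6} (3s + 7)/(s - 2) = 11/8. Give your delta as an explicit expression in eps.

delta = min(4, (32/13)eps)

Let eps > 0. We want delta > 0 with 0 < |s + 6| < delta ⇒ |(3s + 7)/(s - 2) − (11/8)| < eps.
Combining over a common denominator, (3s + 7)/(s - 2) − (11/8) = [(3s + 7)·(-8) − (-11)·(s - 2)] / [(-8)·(s - 2)] = -13(s + 6) / ((-8)(s - 2)).
So |(3s + 7)/(s - 2) − (11/8)| = 13|s + 6| / (8·|s − 2|).
Restrict delta ≤ 4. Then |s + 6| < 4 gives |s − 2| = |(s + 6) + (-8)| ≥ 8 − 4 = 4.
Hence |(3s + 7)/(s - 2) − (11/8)| < 13|s + 6|/(8·4) = (13/32)|s + 6|, which is < eps once |s + 6| < (32/13)eps.
Take delta = min(4, (32/13)eps). Then 0 < |s + 6| < delta forces both bounds, so |(3s + 7)/(s - 2) − (11/8)| < eps.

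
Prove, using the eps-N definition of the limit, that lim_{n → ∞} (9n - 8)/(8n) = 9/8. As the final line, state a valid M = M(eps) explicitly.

Fix eps > 0. For n ≥ 1, |(9n - 8)/(8n) − (9/8)| = |-64|/(8(8n)) = 64/(8(8n)).
Since 8n ≥ 8n for n ≥ 1, this is ≤ 64/(8·8n) = 1/n.
So |(9n - 8)/(8n) − (9/8)| < eps whenever n > 1/eps.
Take M = 1/eps. If n > M then |(9n - 8)/(8n) − (9/8)| ≤ 1/n < eps.

M = 1/eps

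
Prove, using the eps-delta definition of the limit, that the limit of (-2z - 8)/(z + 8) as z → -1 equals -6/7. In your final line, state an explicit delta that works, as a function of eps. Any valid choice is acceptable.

Fix eps > 0. We want delta > 0 with 0 < |z + 1| < delta ⇒ |(-2z - 8)/(z + 8) + 6/7| < eps.
Combining over a common denominator, (-2z - 8)/(z + 8) + 6/7 = [(-2z - 8)·7 − (-6)·(z + 8)] / [7·(z + 8)] = -8(z + 1) / (7(z + 8)).
So |(-2z - 8)/(z + 8) + 6/7| = 8|z + 1| / (7·|z + 8|).
Require delta ≤ 7/2, so |z + 8| ≥ |7| − |z + 1| > 7 − 7/2 = 7/2.
Hence |(-2z - 8)/(z + 8) + 6/7| < 8|z + 1|/(7·(7/2)) = (16/49)|z + 1|, which is < eps once |z + 1| < (49/16)eps.
Take delta = min(7/2, (49/16)eps). Then 0 < |z + 1| < delta forces both bounds, so |(-2z - 8)/(z + 8) + 6/7| < eps.

delta = min(7/2, (49/16)eps)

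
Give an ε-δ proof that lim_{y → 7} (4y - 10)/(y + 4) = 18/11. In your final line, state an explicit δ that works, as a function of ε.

δ = min(11/2, (121/52)ε)

Fix ε > 0. We want δ > 0 with 0 < |y − 7| < δ ⇒ |(4y - 10)/(y + 4) − (18/11)| < ε.
Combining over a common denominator, (4y - 10)/(y + 4) − (18/11) = [(4y - 10)·11 − 18·(y + 4)] / [11·(y + 4)] = 26(y − 7) / (11(y + 4)).
So |(4y - 10)/(y + 4) − (18/11)| = 26|y − 7| / (11·|y + 4|).
Require δ ≤ 11/2, so |y + 4| ≥ |11| − |y − 7| > 11 − 11/2 = 11/2.
Hence |(4y - 10)/(y + 4) − (18/11)| < 26|y − 7|/(11·(11/2)) = (52/121)|y − 7|, which is < ε once |y − 7| < (121/52)ε.
Take δ = min(11/2, (121/52)ε). Then 0 < |y − 7| < δ forces both bounds, so |(4y - 10)/(y + 4) − (18/11)| < ε.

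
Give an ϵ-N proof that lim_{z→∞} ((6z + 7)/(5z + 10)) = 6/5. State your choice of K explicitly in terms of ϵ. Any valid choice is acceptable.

K = 1/ϵ

Suppose ϵ > 0. We seek K > 0 such that z > K implies |(6z + 7)/(5z + 10) − (6/5)| < ϵ.
(6z + 7)/(5z + 10) − (6/5) = (5(6z + 7) − 6(5z + 10)) / (5(5z + 10)) = -25/(5(5z + 10)).
For z > 0 we have 5z + 10 > 5z, so |(6z + 7)/(5z + 10) − (6/5)| = 25/(5(5z + 10)) < 25/(5·5z) = 1/z.
Thus |(6z + 7)/(5z + 10) − (6/5)| < ϵ whenever z > 1/ϵ.
Take K = 1/ϵ. If z > K then |(6z + 7)/(5z + 10) − (6/5)| < 1/z < ϵ.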